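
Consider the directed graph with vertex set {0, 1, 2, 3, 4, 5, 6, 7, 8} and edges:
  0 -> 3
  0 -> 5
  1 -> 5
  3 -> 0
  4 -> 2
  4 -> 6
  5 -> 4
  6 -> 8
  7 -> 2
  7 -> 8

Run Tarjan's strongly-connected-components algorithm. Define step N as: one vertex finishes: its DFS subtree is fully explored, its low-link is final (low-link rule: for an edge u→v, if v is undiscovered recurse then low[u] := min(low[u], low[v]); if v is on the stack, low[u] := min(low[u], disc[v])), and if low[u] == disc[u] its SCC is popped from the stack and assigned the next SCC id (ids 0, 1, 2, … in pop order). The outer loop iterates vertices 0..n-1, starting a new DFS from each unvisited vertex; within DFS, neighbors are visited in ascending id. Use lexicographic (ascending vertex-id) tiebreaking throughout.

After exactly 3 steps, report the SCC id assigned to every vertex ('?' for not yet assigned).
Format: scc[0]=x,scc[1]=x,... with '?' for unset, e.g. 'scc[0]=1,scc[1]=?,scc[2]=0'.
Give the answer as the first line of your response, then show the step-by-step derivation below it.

scc[0]=?,scc[1]=?,scc[2]=0,scc[3]=?,scc[4]=?,scc[5]=?,scc[6]=?,scc[7]=?,scc[8]=1

step 1: low=(low[0]=0,low[1]=?,low[2]=?,low[3]=0,low[4]=?,low[5]=?,low[6]=?,low[7]=?,low[8]=?); scc=(scc[0]=?,scc[1]=?,scc[2]=?,scc[3]=?,scc[4]=?,scc[5]=?,scc[6]=?,scc[7]=?,scc[8]=?)
step 2: low=(low[0]=0,low[1]=?,low[2]=4,low[3]=0,low[4]=3,low[5]=2,low[6]=?,low[7]=?,low[8]=?); scc=(scc[0]=?,scc[1]=?,scc[2]=0,scc[3]=?,scc[4]=?,scc[5]=?,scc[6]=?,scc[7]=?,scc[8]=?)
step 3: low=(low[0]=0,low[1]=?,low[2]=4,low[3]=0,low[4]=3,low[5]=2,low[6]=5,low[7]=?,low[8]=6); scc=(scc[0]=?,scc[1]=?,scc[2]=0,scc[3]=?,scc[4]=?,scc[5]=?,scc[6]=?,scc[7]=?,scc[8]=1)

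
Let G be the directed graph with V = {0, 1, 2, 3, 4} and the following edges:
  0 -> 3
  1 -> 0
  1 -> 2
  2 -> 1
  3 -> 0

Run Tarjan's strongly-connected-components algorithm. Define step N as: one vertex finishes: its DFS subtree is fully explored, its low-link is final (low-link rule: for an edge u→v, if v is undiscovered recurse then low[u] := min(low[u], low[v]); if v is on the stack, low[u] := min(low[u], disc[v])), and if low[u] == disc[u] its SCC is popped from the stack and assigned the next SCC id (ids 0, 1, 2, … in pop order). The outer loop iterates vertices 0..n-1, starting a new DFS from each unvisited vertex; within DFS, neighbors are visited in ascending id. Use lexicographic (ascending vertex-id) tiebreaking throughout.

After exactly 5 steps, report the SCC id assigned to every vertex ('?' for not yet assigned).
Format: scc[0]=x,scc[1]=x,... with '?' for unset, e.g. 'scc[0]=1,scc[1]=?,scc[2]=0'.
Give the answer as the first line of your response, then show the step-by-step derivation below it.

scc[0]=0,scc[1]=1,scc[2]=1,scc[3]=0,scc[4]=2

step 1: low=(low[0]=0,low[1]=?,low[2]=?,low[3]=0,low[4]=?); scc=(scc[0]=?,scc[1]=?,scc[2]=?,scc[3]=?,scc[4]=?)
step 2: low=(low[0]=0,low[1]=?,low[2]=?,low[3]=0,low[4]=?); scc=(scc[0]=0,scc[1]=?,scc[2]=?,scc[3]=0,scc[4]=?)
step 3: low=(low[0]=0,low[1]=2,low[2]=2,low[3]=0,low[4]=?); scc=(scc[0]=0,scc[1]=?,scc[2]=?,scc[3]=0,scc[4]=?)
step 4: low=(low[0]=0,low[1]=2,low[2]=2,low[3]=0,low[4]=?); scc=(scc[0]=0,scc[1]=1,scc[2]=1,scc[3]=0,scc[4]=?)
step 5: low=(low[0]=0,low[1]=2,low[2]=2,low[3]=0,low[4]=4); scc=(scc[0]=0,scc[1]=1,scc[2]=1,scc[3]=0,scc[4]=2)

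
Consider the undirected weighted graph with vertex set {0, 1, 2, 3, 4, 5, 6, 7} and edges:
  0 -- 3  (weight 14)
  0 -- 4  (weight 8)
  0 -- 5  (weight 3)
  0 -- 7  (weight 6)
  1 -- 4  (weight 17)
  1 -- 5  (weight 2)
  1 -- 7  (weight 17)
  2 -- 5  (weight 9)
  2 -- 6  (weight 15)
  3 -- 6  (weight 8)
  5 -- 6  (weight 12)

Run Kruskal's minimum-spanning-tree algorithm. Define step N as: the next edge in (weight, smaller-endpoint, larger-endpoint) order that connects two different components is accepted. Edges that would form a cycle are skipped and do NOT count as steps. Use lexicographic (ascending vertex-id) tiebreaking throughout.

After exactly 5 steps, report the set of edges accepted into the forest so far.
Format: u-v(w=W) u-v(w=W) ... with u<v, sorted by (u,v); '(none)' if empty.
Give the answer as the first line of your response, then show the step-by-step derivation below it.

0-4(w=8) 0-5(w=3) 0-7(w=6) 1-5(w=2) 3-6(w=8)

step 1: add edge 1-5 (w=2); MST = {1-5(w=2)}
step 2: add edge 0-5 (w=3); MST = {0-5(w=3) 1-5(w=2)}
step 3: add edge 0-7 (w=6); MST = {0-5(w=3) 0-7(w=6) 1-5(w=2)}
step 4: add edge 0-4 (w=8); MST = {0-4(w=8) 0-5(w=3) 0-7(w=6) 1-5(w=2)}
step 5: add edge 3-6 (w=8); MST = {0-4(w=8) 0-5(w=3) 0-7(w=6) 1-5(w=2) 3-6(w=8)}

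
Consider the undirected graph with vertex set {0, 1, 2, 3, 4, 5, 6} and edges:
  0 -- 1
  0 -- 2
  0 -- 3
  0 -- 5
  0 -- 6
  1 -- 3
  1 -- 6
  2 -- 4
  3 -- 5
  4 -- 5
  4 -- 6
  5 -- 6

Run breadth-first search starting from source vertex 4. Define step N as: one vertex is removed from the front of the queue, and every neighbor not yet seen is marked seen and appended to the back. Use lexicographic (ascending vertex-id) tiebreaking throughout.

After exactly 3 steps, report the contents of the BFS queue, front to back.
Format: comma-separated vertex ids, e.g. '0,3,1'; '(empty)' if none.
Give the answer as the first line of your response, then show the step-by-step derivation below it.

6,0,3

step 1: dequeue 4; queue=[2,5,6]; order=4
step 2: dequeue 2; queue=[5,6,0]; order=4,2
step 3: dequeue 5; queue=[6,0,3]; order=4,2,5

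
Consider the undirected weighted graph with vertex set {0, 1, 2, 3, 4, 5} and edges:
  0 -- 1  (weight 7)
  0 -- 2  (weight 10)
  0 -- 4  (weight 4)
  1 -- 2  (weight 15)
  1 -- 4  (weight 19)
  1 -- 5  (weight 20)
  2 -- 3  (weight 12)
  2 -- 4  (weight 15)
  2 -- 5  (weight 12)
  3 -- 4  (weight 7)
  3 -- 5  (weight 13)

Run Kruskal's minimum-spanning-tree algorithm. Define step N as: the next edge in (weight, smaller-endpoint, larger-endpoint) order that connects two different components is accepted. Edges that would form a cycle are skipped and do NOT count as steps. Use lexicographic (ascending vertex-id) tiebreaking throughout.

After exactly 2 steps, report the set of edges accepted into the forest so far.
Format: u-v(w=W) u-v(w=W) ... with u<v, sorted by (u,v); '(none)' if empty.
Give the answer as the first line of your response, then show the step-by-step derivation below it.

0-1(w=7) 0-4(w=4)

step 1: add edge 0-4 (w=4); MST = {0-4(w=4)}
step 2: add edge 0-1 (w=7); MST = {0-1(w=7) 0-4(w=4)}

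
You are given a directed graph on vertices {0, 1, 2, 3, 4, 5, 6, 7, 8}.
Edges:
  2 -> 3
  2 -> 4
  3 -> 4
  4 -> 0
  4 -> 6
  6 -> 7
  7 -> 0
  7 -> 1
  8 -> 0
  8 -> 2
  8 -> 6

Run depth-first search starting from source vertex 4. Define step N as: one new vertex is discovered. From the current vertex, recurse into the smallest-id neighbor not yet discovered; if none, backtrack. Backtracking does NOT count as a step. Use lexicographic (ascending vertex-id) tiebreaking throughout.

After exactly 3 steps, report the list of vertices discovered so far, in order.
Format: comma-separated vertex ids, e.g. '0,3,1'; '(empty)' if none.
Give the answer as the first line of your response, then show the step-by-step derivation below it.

4,0,6

step 1: discover 4; path=4; order=4
step 2: discover 0; path=4>0; order=4,0
step 3: discover 6; path=4>6; order=4,0,6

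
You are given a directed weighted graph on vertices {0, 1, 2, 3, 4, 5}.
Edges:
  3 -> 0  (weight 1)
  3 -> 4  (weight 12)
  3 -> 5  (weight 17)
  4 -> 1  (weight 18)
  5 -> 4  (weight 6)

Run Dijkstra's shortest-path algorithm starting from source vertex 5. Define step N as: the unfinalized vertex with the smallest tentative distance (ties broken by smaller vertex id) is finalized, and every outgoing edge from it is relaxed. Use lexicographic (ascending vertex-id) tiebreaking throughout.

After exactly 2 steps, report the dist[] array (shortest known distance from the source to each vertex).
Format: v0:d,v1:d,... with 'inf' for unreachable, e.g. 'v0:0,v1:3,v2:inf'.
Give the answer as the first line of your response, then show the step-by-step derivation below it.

v0:inf,v1:24,v2:inf,v3:inf,v4:6,v5:0

step 1: dist = v0:inf,v1:inf,v2:inf,v3:inf,v4:6,v5:0
step 2: dist = v0:inf,v1:24,v2:inf,v3:inf,v4:6,v5:0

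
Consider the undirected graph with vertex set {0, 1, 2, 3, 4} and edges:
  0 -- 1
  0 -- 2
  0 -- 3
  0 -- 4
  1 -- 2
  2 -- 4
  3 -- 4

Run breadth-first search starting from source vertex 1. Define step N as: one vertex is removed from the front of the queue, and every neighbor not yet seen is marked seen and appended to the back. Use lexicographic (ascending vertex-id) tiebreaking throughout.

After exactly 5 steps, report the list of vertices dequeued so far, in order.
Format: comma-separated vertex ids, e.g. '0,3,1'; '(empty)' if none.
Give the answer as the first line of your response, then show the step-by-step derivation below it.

1,0,2,3,4

step 1: dequeue 1; queue=[0,2]; order=1
step 2: dequeue 0; queue=[2,3,4]; order=1,0
step 3: dequeue 2; queue=[3,4]; order=1,0,2
step 4: dequeue 3; queue=[4]; order=1,0,2,3
step 5: dequeue 4; queue=[(empty)]; order=1,0,2,3,4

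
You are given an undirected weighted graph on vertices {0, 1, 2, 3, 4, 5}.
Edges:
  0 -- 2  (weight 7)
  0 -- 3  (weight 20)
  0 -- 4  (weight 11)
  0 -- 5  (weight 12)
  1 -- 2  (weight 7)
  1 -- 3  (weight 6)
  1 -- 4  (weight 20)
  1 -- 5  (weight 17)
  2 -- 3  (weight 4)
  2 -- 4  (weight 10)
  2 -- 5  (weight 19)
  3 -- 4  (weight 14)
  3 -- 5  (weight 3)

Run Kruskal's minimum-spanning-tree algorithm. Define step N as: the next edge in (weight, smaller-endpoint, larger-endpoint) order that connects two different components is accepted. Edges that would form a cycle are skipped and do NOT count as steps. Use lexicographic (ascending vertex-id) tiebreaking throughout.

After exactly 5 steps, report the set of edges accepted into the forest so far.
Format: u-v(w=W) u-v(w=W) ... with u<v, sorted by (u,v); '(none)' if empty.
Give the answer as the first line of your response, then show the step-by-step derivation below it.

0-2(w=7) 1-3(w=6) 2-3(w=4) 2-4(w=10) 3-5(w=3)

step 1: add edge 3-5 (w=3); MST = {3-5(w=3)}
step 2: add edge 2-3 (w=4); MST = {2-3(w=4) 3-5(w=3)}
step 3: add edge 1-3 (w=6); MST = {1-3(w=6) 2-3(w=4) 3-5(w=3)}
step 4: add edge 0-2 (w=7); MST = {0-2(w=7) 1-3(w=6) 2-3(w=4) 3-5(w=3)}
step 5: add edge 2-4 (w=10); MST = {0-2(w=7) 1-3(w=6) 2-3(w=4) 2-4(w=10) 3-5(w=3)}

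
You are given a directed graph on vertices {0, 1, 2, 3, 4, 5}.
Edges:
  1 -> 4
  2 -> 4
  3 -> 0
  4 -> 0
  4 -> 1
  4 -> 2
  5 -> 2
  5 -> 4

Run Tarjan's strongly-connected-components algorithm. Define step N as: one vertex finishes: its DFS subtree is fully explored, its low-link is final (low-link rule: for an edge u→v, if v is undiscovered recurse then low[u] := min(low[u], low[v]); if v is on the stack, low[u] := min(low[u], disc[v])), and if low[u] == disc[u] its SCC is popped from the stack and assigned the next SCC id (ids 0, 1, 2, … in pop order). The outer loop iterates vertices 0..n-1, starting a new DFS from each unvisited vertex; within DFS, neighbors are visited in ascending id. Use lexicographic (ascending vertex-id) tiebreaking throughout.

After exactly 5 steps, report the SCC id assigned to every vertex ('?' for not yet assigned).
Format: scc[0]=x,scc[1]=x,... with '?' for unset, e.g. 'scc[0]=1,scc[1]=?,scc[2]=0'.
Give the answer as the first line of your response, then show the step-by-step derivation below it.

scc[0]=0,scc[1]=1,scc[2]=1,scc[3]=2,scc[4]=1,scc[5]=?

step 1: low=(low[0]=0,low[1]=?,low[2]=?,low[3]=?,low[4]=?,low[5]=?); scc=(scc[0]=0,scc[1]=?,scc[2]=?,scc[3]=?,scc[4]=?,scc[5]=?)
step 2: low=(low[0]=0,low[1]=1,low[2]=2,low[3]=?,low[4]=1,low[5]=?); scc=(scc[0]=0,scc[1]=?,scc[2]=?,scc[3]=?,scc[4]=?,scc[5]=?)
step 3: low=(low[0]=0,low[1]=1,low[2]=2,low[3]=?,low[4]=1,low[5]=?); scc=(scc[0]=0,scc[1]=?,scc[2]=?,scc[3]=?,scc[4]=?,scc[5]=?)
step 4: low=(low[0]=0,low[1]=1,low[2]=2,low[3]=?,low[4]=1,low[5]=?); scc=(scc[0]=0,scc[1]=1,scc[2]=1,scc[3]=?,scc[4]=1,scc[5]=?)
step 5: low=(low[0]=0,low[1]=1,low[2]=2,low[3]=4,low[4]=1,low[5]=?); scc=(scc[0]=0,scc[1]=1,scc[2]=1,scc[3]=2,scc[4]=1,scc[5]=?)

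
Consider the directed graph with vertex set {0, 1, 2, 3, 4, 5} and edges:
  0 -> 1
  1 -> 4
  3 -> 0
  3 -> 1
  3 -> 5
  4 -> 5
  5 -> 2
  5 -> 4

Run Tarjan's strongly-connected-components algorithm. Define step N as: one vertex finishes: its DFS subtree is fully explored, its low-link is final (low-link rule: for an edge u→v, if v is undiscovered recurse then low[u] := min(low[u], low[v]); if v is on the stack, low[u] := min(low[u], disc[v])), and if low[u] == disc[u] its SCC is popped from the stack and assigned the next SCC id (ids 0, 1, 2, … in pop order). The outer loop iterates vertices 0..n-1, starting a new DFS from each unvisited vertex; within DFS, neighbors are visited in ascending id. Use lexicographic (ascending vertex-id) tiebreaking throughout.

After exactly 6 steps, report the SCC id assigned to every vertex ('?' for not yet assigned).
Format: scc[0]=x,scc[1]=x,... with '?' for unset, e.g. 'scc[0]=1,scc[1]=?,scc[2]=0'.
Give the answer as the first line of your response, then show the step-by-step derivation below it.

scc[0]=3,scc[1]=2,scc[2]=0,scc[3]=4,scc[4]=1,scc[5]=1

step 1: low=(low[0]=0,low[1]=1,low[2]=4,low[3]=?,low[4]=2,low[5]=3); scc=(scc[0]=?,scc[1]=?,scc[2]=0,scc[3]=?,scc[4]=?,scc[5]=?)
step 2: low=(low[0]=0,low[1]=1,low[2]=4,low[3]=?,low[4]=2,low[5]=2); scc=(scc[0]=?,scc[1]=?,scc[2]=0,scc[3]=?,scc[4]=?,scc[5]=?)
step 3: low=(low[0]=0,low[1]=1,low[2]=4,low[3]=?,low[4]=2,low[5]=2); scc=(scc[0]=?,scc[1]=?,scc[2]=0,scc[3]=?,scc[4]=1,scc[5]=1)
step 4: low=(low[0]=0,low[1]=1,low[2]=4,low[3]=?,low[4]=2,low[5]=2); scc=(scc[0]=?,scc[1]=2,scc[2]=0,scc[3]=?,scc[4]=1,scc[5]=1)
step 5: low=(low[0]=0,low[1]=1,low[2]=4,low[3]=?,low[4]=2,low[5]=2); scc=(scc[0]=3,scc[1]=2,scc[2]=0,scc[3]=?,scc[4]=1,scc[5]=1)
step 6: low=(low[0]=0,low[1]=1,low[2]=4,low[3]=5,low[4]=2,low[5]=2); scc=(scc[0]=3,scc[1]=2,scc[2]=0,scc[3]=4,scc[4]=1,scc[5]=1)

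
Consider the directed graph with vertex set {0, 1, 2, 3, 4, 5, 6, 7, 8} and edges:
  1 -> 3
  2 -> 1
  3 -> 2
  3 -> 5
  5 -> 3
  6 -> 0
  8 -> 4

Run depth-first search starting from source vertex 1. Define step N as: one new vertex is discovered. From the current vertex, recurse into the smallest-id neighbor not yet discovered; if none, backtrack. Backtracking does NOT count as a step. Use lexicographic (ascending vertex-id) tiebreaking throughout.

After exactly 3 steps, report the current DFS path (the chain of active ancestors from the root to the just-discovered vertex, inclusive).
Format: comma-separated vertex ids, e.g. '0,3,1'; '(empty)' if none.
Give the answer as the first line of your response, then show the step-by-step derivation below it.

1,3,2

step 1: discover 1; path=1; order=1
step 2: discover 3; path=1>3; order=1,3
step 3: discover 2; path=1>3>2; order=1,3,2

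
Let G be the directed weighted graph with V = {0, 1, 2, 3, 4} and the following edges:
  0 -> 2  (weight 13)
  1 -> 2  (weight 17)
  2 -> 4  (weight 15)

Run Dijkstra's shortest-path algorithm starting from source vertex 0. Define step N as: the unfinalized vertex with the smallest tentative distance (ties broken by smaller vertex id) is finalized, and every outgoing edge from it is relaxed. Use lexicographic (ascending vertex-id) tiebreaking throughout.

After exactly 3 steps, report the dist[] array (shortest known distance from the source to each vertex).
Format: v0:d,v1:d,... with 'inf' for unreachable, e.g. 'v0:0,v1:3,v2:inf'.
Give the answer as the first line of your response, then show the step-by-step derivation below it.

v0:0,v1:inf,v2:13,v3:inf,v4:28

step 1: dist = v0:0,v1:inf,v2:13,v3:inf,v4:inf
step 2: dist = v0:0,v1:inf,v2:13,v3:inf,v4:28
step 3: dist = v0:0,v1:inf,v2:13,v3:inf,v4:28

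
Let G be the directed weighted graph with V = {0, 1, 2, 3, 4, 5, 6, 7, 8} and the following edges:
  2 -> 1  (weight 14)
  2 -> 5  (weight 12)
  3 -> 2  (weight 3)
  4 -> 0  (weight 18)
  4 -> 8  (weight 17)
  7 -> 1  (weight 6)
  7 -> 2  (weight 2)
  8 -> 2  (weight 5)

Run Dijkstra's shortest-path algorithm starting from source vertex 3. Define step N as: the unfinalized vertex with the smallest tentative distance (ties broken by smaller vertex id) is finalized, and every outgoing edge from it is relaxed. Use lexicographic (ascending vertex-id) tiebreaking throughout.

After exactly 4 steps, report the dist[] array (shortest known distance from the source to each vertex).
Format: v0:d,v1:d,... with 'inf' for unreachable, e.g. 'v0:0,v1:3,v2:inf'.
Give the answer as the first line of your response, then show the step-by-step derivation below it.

v0:inf,v1:17,v2:3,v3:0,v4:inf,v5:15,v6:inf,v7:inf,v8:inf

step 1: dist = v0:inf,v1:inf,v2:3,v3:0,v4:inf,v5:inf,v6:inf,v7:inf,v8:inf
step 2: dist = v0:inf,v1:17,v2:3,v3:0,v4:inf,v5:15,v6:inf,v7:inf,v8:inf
step 3: dist = v0:inf,v1:17,v2:3,v3:0,v4:inf,v5:15,v6:inf,v7:inf,v8:inf
step 4: dist = v0:inf,v1:17,v2:3,v3:0,v4:inf,v5:15,v6:inf,v7:inf,v8:inf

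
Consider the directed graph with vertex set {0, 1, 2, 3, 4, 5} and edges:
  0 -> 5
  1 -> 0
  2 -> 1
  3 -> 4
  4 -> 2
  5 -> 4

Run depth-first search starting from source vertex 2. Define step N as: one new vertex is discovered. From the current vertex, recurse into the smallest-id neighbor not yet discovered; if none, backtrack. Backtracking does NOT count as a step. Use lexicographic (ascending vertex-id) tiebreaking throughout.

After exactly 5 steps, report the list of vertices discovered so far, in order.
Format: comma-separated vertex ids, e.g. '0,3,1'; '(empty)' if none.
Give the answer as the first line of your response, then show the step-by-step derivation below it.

2,1,0,5,4

step 1: discover 2; path=2; order=2
step 2: discover 1; path=2>1; order=2,1
step 3: discover 0; path=2>1>0; order=2,1,0
step 4: discover 5; path=2>1>0>5; order=2,1,0,5
step 5: discover 4; path=2>1>0>5>4; order=2,1,0,5,4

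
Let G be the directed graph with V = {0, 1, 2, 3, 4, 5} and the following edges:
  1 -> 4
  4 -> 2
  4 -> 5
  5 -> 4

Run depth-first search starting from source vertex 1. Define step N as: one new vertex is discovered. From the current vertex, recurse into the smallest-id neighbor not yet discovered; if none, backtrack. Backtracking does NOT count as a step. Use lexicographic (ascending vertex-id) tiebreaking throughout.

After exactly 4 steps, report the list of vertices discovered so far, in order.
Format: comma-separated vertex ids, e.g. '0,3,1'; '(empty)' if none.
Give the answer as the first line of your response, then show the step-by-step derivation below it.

1,4,2,5

step 1: discover 1; path=1; order=1
step 2: discover 4; path=1>4; order=1,4
step 3: discover 2; path=1>4>2; order=1,4,2
step 4: discover 5; path=1>4>5; order=1,4,2,5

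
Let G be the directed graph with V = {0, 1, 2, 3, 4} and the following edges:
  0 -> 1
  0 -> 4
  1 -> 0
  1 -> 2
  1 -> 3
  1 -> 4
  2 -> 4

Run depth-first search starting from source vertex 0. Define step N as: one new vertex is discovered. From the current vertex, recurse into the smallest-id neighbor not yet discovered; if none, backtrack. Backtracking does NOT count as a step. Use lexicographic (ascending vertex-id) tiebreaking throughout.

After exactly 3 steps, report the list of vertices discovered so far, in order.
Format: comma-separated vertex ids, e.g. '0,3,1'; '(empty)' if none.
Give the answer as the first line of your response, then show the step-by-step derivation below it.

0,1,2

step 1: discover 0; path=0; order=0
step 2: discover 1; path=0>1; order=0,1
step 3: discover 2; path=0>1>2; order=0,1,2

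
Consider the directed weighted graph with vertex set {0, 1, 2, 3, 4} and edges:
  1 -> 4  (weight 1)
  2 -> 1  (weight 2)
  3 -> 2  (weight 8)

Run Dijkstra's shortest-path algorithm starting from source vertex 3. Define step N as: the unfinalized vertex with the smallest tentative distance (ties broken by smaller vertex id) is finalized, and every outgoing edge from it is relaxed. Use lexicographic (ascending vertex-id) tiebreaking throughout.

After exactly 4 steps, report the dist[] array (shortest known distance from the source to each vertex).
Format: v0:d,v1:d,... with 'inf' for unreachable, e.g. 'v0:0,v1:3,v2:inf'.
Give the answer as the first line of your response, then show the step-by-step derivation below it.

v0:inf,v1:10,v2:8,v3:0,v4:11

step 1: dist = v0:inf,v1:inf,v2:8,v3:0,v4:inf
step 2: dist = v0:inf,v1:10,v2:8,v3:0,v4:inf
step 3: dist = v0:inf,v1:10,v2:8,v3:0,v4:11
step 4: dist = v0:inf,v1:10,v2:8,v3:0,v4:11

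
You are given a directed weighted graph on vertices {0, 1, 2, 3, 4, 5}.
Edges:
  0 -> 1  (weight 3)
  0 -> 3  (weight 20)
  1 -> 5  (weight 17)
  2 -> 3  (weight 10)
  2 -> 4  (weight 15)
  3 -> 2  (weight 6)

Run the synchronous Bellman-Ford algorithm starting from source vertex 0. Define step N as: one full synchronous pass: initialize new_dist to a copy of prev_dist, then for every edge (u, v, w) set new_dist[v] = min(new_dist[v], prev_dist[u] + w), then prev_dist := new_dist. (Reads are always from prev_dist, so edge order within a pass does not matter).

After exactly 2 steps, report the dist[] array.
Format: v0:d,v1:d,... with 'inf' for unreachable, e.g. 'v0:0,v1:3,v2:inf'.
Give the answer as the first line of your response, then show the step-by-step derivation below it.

v0:0,v1:3,v2:26,v3:20,v4:inf,v5:20

step 1: dist = v0:0,v1:3,v2:inf,v3:20,v4:inf,v5:inf
step 2: dist = v0:0,v1:3,v2:26,v3:20,v4:inf,v5:20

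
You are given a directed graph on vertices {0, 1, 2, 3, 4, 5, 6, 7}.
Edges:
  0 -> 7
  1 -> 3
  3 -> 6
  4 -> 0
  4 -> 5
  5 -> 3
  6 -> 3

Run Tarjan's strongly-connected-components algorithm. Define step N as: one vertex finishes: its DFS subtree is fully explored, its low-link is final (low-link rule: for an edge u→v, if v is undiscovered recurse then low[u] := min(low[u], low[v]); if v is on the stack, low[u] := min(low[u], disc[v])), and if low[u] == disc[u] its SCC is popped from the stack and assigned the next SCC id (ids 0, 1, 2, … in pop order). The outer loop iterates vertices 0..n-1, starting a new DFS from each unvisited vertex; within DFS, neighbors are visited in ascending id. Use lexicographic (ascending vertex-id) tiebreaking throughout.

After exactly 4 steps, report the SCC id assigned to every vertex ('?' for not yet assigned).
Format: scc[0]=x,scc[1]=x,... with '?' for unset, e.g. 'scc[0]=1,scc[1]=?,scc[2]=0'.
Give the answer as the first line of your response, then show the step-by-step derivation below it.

scc[0]=1,scc[1]=?,scc[2]=?,scc[3]=2,scc[4]=?,scc[5]=?,scc[6]=2,scc[7]=0

step 1: low=(low[0]=0,low[1]=?,low[2]=?,low[3]=?,low[4]=?,low[5]=?,low[6]=?,low[7]=1); scc=(scc[0]=?,scc[1]=?,scc[2]=?,scc[3]=?,scc[4]=?,scc[5]=?,scc[6]=?,scc[7]=0)
step 2: low=(low[0]=0,low[1]=?,low[2]=?,low[3]=?,low[4]=?,low[5]=?,low[6]=?,low[7]=1); scc=(scc[0]=1,scc[1]=?,scc[2]=?,scc[3]=?,scc[4]=?,scc[5]=?,scc[6]=?,scc[7]=0)
step 3: low=(low[0]=0,low[1]=2,low[2]=?,low[3]=3,low[4]=?,low[5]=?,low[6]=3,low[7]=1); scc=(scc[0]=1,scc[1]=?,scc[2]=?,scc[3]=?,scc[4]=?,scc[5]=?,scc[6]=?,scc[7]=0)
step 4: low=(low[0]=0,low[1]=2,low[2]=?,low[3]=3,low[4]=?,low[5]=?,low[6]=3,low[7]=1); scc=(scc[0]=1,scc[1]=?,scc[2]=?,scc[3]=2,scc[4]=?,scc[5]=?,scc[6]=2,scc[7]=0)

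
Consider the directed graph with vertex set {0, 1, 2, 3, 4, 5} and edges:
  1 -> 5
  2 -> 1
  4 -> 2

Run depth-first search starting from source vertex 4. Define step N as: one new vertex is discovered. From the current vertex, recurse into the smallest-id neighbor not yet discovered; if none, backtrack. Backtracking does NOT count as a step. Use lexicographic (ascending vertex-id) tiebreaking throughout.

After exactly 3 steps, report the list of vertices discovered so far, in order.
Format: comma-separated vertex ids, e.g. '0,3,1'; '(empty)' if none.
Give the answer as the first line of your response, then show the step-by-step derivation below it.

4,2,1

step 1: discover 4; path=4; order=4
step 2: discover 2; path=4>2; order=4,2
step 3: discover 1; path=4>2>1; order=4,2,1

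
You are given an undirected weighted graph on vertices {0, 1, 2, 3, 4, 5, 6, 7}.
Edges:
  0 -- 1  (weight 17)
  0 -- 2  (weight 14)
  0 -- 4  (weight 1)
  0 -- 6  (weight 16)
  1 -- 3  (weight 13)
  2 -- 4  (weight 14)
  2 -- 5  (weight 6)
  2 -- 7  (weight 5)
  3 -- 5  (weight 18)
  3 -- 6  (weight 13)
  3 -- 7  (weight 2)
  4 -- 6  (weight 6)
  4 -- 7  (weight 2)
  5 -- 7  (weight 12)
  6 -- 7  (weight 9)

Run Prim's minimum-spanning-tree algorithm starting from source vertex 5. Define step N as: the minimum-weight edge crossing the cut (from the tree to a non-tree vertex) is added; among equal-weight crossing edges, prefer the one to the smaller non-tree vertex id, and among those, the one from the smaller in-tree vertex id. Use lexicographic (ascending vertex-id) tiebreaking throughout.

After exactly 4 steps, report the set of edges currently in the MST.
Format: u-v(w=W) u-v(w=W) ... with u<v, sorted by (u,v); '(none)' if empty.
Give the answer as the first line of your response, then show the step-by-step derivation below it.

2-5(w=6) 2-7(w=5) 3-7(w=2) 4-7(w=2)

step 1: add edge 2-5 (w=6); MST = {2-5(w=6)}
step 2: add edge 2-7 (w=5); MST = {2-5(w=6) 2-7(w=5)}
step 3: add edge 3-7 (w=2); MST = {2-5(w=6) 2-7(w=5) 3-7(w=2)}
step 4: add edge 4-7 (w=2); MST = {2-5(w=6) 2-7(w=5) 3-7(w=2) 4-7(w=2)}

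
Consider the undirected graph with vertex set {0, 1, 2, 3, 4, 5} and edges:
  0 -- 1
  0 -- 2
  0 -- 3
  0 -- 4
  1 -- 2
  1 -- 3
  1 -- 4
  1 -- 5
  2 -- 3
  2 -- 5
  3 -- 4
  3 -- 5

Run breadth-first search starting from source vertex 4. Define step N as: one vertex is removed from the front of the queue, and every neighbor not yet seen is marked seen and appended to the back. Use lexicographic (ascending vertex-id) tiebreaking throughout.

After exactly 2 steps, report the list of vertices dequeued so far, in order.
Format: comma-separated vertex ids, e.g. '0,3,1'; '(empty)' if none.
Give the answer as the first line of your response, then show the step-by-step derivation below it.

4,0

step 1: dequeue 4; queue=[0,1,3]; order=4
step 2: dequeue 0; queue=[1,3,2]; order=4,0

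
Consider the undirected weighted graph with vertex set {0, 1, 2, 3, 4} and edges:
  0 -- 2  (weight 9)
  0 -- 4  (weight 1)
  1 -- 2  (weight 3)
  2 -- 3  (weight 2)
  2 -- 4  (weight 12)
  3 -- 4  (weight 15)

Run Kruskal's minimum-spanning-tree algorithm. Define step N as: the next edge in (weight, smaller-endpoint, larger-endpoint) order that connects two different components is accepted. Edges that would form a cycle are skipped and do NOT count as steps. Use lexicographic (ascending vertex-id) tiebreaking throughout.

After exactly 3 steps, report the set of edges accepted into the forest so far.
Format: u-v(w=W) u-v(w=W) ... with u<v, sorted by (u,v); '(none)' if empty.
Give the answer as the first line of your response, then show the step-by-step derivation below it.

0-4(w=1) 1-2(w=3) 2-3(w=2)

step 1: add edge 0-4 (w=1); MST = {0-4(w=1)}
step 2: add edge 2-3 (w=2); MST = {0-4(w=1) 2-3(w=2)}
step 3: add edge 1-2 (w=3); MST = {0-4(w=1) 1-2(w=3) 2-3(w=2)}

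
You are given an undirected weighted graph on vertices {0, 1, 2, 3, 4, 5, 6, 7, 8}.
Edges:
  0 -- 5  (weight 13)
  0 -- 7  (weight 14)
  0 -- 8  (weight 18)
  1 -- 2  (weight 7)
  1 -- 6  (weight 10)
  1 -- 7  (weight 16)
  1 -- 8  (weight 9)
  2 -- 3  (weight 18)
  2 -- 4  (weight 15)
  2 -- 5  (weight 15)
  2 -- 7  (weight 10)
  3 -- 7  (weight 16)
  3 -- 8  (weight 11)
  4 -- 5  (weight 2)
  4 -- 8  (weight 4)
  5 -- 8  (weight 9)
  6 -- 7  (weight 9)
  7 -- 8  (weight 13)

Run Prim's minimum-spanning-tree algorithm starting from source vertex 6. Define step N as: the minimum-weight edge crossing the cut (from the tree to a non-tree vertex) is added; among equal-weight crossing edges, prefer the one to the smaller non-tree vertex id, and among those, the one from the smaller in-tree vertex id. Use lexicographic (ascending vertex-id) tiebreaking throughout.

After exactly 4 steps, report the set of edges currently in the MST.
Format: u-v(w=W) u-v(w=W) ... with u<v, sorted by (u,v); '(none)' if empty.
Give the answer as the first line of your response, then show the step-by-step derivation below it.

1-2(w=7) 1-6(w=10) 1-8(w=9) 6-7(w=9)

step 1: add edge 6-7 (w=9); MST = {6-7(w=9)}
step 2: add edge 1-6 (w=10); MST = {1-6(w=10) 6-7(w=9)}
step 3: add edge 1-2 (w=7); MST = {1-2(w=7) 1-6(w=10) 6-7(w=9)}
step 4: add edge 1-8 (w=9); MST = {1-2(w=7) 1-6(w=10) 1-8(w=9) 6-7(w=9)}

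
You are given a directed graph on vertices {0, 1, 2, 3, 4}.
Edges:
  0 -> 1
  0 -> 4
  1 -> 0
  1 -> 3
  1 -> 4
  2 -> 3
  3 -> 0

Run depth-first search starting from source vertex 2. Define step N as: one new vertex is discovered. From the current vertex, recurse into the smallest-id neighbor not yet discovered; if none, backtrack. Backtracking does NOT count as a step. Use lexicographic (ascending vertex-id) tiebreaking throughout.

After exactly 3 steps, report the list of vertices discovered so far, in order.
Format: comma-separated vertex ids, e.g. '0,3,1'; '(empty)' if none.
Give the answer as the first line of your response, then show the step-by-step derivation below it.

2,3,0

step 1: discover 2; path=2; order=2
step 2: discover 3; path=2>3; order=2,3
step 3: discover 0; path=2>3>0; order=2,3,0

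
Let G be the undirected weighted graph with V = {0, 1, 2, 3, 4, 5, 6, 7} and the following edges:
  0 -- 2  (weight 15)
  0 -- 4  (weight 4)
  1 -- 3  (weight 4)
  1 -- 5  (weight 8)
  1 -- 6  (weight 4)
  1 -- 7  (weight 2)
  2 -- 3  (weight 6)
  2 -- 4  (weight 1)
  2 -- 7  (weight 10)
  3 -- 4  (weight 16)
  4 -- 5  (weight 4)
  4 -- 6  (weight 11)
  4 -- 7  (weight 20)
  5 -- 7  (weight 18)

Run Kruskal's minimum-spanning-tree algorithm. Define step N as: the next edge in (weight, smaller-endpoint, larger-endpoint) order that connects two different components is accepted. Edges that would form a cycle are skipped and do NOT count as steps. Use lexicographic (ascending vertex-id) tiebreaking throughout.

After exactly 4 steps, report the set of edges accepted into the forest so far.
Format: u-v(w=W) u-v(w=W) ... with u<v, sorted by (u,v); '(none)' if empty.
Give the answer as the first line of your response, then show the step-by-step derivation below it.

0-4(w=4) 1-3(w=4) 1-7(w=2) 2-4(w=1)

step 1: add edge 2-4 (w=1); MST = {2-4(w=1)}
step 2: add edge 1-7 (w=2); MST = {1-7(w=2) 2-4(w=1)}
step 3: add edge 0-4 (w=4); MST = {0-4(w=4) 1-7(w=2) 2-4(w=1)}
step 4: add edge 1-3 (w=4); MST = {0-4(w=4) 1-3(w=4) 1-7(w=2) 2-4(w=1)}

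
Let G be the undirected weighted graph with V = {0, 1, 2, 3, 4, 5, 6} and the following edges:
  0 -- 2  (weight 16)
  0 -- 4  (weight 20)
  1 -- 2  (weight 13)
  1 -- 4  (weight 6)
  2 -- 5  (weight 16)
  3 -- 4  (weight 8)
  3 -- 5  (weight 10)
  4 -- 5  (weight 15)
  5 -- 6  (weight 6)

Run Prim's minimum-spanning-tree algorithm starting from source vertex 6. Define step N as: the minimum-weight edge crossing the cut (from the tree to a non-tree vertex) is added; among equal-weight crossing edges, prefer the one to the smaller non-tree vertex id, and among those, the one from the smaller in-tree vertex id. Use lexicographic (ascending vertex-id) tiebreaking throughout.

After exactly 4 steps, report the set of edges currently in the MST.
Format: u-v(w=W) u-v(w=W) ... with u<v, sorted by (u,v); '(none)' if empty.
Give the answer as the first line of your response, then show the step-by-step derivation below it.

1-4(w=6) 3-4(w=8) 3-5(w=10) 5-6(w=6)

step 1: add edge 5-6 (w=6); MST = {5-6(w=6)}
step 2: add edge 3-5 (w=10); MST = {3-5(w=10) 5-6(w=6)}
step 3: add edge 3-4 (w=8); MST = {3-4(w=8) 3-5(w=10) 5-6(w=6)}
step 4: add edge 1-4 (w=6); MST = {1-4(w=6) 3-4(w=8) 3-5(w=10) 5-6(w=6)}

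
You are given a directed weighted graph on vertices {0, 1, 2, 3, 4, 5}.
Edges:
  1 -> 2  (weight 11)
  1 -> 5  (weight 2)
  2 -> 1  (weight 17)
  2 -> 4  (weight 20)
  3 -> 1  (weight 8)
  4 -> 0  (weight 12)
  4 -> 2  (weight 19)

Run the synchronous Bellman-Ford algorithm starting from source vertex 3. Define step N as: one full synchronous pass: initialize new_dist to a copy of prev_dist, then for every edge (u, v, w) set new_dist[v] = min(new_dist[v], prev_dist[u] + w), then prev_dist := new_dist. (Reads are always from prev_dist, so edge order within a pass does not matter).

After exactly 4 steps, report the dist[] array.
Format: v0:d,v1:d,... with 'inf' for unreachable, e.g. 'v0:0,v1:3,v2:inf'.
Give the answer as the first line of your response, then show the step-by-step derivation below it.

v0:51,v1:8,v2:19,v3:0,v4:39,v5:10

step 1: dist = v0:inf,v1:8,v2:inf,v3:0,v4:inf,v5:inf
step 2: dist = v0:inf,v1:8,v2:19,v3:0,v4:inf,v5:10
step 3: dist = v0:inf,v1:8,v2:19,v3:0,v4:39,v5:10
step 4: dist = v0:51,v1:8,v2:19,v3:0,v4:39,v5:10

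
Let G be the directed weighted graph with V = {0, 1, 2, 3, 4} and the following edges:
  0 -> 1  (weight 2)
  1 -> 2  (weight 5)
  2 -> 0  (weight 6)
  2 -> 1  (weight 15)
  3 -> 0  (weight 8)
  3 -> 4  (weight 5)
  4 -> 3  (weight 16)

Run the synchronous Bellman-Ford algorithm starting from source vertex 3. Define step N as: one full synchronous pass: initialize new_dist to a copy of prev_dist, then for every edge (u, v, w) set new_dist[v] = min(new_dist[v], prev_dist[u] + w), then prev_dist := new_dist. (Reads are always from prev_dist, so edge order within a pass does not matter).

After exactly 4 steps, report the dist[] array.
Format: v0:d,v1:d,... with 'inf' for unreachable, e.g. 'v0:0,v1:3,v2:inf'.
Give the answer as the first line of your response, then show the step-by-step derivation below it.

v0:8,v1:10,v2:15,v3:0,v4:5

step 1: dist = v0:8,v1:inf,v2:inf,v3:0,v4:5
step 2: dist = v0:8,v1:10,v2:inf,v3:0,v4:5
step 3: dist = v0:8,v1:10,v2:15,v3:0,v4:5
step 4: dist = v0:8,v1:10,v2:15,v3:0,v4:5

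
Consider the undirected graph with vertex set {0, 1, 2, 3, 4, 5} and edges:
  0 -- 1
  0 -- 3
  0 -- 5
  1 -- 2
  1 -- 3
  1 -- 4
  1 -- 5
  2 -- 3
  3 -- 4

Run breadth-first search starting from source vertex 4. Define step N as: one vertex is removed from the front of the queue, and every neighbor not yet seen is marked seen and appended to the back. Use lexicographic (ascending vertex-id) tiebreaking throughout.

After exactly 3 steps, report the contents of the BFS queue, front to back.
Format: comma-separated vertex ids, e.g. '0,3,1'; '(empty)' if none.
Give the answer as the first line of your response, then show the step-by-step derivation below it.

0,2,5

step 1: dequeue 4; queue=[1,3]; order=4
step 2: dequeue 1; queue=[3,0,2,5]; order=4,1
step 3: dequeue 3; queue=[0,2,5]; order=4,1,3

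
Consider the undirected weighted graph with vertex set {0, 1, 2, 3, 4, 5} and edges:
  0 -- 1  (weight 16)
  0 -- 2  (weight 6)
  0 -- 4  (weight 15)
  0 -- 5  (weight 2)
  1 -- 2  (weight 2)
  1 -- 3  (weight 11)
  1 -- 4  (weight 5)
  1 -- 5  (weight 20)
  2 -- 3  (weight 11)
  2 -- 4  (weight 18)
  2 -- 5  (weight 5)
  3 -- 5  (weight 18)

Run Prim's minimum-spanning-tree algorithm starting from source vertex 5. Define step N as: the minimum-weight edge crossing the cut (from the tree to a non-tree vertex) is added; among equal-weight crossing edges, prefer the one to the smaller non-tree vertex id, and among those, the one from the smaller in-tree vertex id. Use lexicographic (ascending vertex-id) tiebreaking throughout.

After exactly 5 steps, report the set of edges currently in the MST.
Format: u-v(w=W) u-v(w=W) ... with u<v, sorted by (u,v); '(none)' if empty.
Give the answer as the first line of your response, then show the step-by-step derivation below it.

0-5(w=2) 1-2(w=2) 1-3(w=11) 1-4(w=5) 2-5(w=5)

step 1: add edge 0-5 (w=2); MST = {0-5(w=2)}
step 2: add edge 2-5 (w=5); MST = {0-5(w=2) 2-5(w=5)}
step 3: add edge 1-2 (w=2); MST = {0-5(w=2) 1-2(w=2) 2-5(w=5)}
step 4: add edge 1-4 (w=5); MST = {0-5(w=2) 1-2(w=2) 1-4(w=5) 2-5(w=5)}
step 5: add edge 1-3 (w=11); MST = {0-5(w=2) 1-2(w=2) 1-3(w=11) 1-4(w=5) 2-5(w=5)}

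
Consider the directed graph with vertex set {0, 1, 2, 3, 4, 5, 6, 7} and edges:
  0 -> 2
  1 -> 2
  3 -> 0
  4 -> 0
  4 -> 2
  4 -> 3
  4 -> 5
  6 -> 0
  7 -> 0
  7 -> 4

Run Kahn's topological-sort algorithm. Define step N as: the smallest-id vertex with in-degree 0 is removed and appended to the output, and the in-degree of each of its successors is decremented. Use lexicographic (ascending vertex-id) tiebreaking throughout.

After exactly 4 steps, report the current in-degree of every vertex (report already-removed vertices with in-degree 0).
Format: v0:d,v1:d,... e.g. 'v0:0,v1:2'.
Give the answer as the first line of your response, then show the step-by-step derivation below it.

v0:1,v1:0,v2:1,v3:0,v4:0,v5:0,v6:0,v7:0

step 1: output 1; order=[1]; indeg=(4,0,2,1,1,1,0,0)
step 2: output 6; order=[1,6]; indeg=(3,0,2,1,1,1,0,0)
step 3: output 7; order=[1,6,7]; indeg=(2,0,2,1,0,1,0,0)
step 4: output 4; order=[1,6,7,4]; indeg=(1,0,1,0,0,0,0,0)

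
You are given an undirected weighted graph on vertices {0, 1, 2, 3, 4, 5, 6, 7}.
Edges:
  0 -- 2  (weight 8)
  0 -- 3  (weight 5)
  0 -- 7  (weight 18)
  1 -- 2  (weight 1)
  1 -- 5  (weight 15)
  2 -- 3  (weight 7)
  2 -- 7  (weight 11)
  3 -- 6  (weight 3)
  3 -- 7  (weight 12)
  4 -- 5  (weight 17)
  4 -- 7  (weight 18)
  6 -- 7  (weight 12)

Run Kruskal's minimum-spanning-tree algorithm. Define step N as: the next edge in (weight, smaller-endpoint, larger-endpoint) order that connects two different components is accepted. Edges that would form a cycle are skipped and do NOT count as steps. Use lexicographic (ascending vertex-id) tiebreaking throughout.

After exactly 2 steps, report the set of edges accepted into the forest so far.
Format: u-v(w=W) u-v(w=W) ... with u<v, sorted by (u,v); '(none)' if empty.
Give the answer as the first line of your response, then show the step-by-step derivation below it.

1-2(w=1) 3-6(w=3)

step 1: add edge 1-2 (w=1); MST = {1-2(w=1)}
step 2: add edge 3-6 (w=3); MST = {1-2(w=1) 3-6(w=3)}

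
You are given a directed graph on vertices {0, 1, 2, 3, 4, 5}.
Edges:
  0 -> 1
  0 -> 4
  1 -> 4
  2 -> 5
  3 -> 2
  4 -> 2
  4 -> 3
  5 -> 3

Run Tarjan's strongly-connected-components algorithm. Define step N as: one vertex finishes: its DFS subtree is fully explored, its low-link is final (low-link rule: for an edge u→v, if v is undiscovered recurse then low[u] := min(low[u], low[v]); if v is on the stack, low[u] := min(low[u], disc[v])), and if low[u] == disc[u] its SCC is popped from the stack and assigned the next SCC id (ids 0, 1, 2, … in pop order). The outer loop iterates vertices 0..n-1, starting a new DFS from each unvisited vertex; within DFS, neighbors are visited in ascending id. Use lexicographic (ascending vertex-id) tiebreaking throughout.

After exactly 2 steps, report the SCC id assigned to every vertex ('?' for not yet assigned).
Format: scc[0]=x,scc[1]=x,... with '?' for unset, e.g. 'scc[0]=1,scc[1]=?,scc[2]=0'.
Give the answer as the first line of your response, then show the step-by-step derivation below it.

scc[0]=?,scc[1]=?,scc[2]=?,scc[3]=?,scc[4]=?,scc[5]=?

step 1: low=(low[0]=0,low[1]=1,low[2]=3,low[3]=3,low[4]=2,low[5]=4); scc=(scc[0]=?,scc[1]=?,scc[2]=?,scc[3]=?,scc[4]=?,scc[5]=?)
step 2: low=(low[0]=0,low[1]=1,low[2]=3,low[3]=3,low[4]=2,low[5]=3); scc=(scc[0]=?,scc[1]=?,scc[2]=?,scc[3]=?,scc[4]=?,scc[5]=?)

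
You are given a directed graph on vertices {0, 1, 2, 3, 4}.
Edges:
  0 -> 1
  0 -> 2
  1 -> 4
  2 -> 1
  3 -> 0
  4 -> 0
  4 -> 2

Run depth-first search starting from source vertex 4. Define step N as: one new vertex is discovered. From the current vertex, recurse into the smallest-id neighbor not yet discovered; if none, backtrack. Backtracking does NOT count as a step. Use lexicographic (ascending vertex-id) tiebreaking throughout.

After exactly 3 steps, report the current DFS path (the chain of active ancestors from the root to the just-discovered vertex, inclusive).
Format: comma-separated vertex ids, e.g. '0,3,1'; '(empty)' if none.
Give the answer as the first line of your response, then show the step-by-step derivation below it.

4,0,1

step 1: discover 4; path=4; order=4
step 2: discover 0; path=4>0; order=4,0
step 3: discover 1; path=4>0>1; order=4,0,1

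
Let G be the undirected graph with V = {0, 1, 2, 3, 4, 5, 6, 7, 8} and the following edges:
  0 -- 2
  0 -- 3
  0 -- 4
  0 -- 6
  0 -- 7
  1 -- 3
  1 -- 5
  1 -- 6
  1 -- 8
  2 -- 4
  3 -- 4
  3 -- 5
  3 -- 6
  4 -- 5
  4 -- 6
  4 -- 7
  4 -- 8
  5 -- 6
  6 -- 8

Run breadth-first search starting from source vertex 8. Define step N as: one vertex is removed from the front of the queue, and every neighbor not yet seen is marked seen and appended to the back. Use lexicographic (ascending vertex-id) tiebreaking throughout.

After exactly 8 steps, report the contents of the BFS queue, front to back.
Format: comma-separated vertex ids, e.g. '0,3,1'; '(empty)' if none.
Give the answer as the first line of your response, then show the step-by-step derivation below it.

7

step 1: dequeue 8; queue=[1,4,6]; order=8
step 2: dequeue 1; queue=[4,6,3,5]; order=8,1
step 3: dequeue 4; queue=[6,3,5,0,2,7]; order=8,1,4
step 4: dequeue 6; queue=[3,5,0,2,7]; order=8,1,4,6
step 5: dequeue 3; queue=[5,0,2,7]; order=8,1,4,6,3
step 6: dequeue 5; queue=[0,2,7]; order=8,1,4,6,3,5
step 7: dequeue 0; queue=[2,7]; order=8,1,4,6,3,5,0
step 8: dequeue 2; queue=[7]; order=8,1,4,6,3,5,0,2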